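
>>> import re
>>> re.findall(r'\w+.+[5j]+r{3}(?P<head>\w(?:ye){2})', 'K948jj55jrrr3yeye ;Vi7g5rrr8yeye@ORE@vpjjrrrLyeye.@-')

Pattern: one or more of a word character, then one or more of any character; then one or more of one of [5j], then exactly 3 of the literal 'r'; then a word character, then the literal 'ye' repeated 2 times (captured as 'head').
Matches: at [0:49] match 'K948jj55jrrr3yeye ;Vi7g5rrr8yeye@ORE@vpjjrrrLyeye', group 1 = 'Lyeye'.
One capturing group, so `findall` returns just the captured substring from the one match — 1 in all.

['Lyeye']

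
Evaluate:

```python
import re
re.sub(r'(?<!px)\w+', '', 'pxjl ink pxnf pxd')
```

'   '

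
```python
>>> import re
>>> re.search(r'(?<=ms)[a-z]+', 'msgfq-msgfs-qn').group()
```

'gfq'

Because the assertion is zero-width, the text it checks is not consumed and won't appear in the result.
`search` walks the string left to right and returns the first match it finds.
The match spans [2:5] → 'gfq'.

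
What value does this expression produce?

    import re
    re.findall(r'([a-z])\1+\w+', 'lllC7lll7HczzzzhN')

['l']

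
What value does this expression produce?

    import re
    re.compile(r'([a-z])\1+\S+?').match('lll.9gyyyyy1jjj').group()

`\1` has to match the exact text group 1 already captured.
`match` is anchored at position 0; if the pattern doesn't fit there, it returns None.
The match spans [0:4] → 'lll.'.
Captured: group 1 = 'l'.

'lll.'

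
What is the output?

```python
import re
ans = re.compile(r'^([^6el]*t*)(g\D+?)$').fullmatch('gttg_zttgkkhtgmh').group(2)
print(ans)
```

gmh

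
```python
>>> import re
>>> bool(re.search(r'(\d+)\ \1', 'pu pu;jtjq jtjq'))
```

False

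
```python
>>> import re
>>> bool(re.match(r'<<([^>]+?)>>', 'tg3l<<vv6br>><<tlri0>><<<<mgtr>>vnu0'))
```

False

With `match`, the pattern is implicitly anchored at the beginning.
Here the string doesn't start with a match, so the call returns None, and `bool(None)` is False.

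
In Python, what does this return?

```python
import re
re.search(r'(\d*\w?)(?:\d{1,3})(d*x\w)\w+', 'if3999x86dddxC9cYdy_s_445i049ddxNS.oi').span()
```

(2, 34)

The pattern matches zero or more of a digit, then optionally a word character (captured); then 1 to 3 of a digit (non-capturing group); then zero or more of the literal 'd', then a literal 'x', then a word character (captured); then one or more of a word character.
`re.search` scans for the first position where the pattern succeeds.
The match spans [2:34] → '3999x86dddxC9cYdy_s_445i049ddxNS'.
Captured: group 1 = '3999x', group 2 = 'dddxC'.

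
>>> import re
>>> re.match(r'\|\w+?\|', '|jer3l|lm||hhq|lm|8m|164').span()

(0, 7)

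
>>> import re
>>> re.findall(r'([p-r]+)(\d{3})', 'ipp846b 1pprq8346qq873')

[('pp', '846'), ('pprq', '834'), ('qq', '873')]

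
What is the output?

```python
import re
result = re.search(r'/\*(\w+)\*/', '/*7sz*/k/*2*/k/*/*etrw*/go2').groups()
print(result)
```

The match spans [0:7] → '/*7sz*/'.
Captured: group 1 = '7sz'.

('7sz',)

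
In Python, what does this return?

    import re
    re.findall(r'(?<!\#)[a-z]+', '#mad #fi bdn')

['ad', 'i', 'bdn']

A negative assertion filters positions out without eating any characters.
Matches: at [2:4] → 'ad'; at [7:8] → 'i'; at [9:12] → 'bdn'.
No capturing groups, so `findall` returns the 3 full match strings.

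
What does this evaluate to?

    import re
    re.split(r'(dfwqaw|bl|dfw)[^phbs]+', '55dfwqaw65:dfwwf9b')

Alternation isn't longest-match — the leftmost alternative that fits at this position is chosen.
The group in the pattern means `split` returns the separators' captures alongside the pieces.

['55', 'dfwqaw', 'b']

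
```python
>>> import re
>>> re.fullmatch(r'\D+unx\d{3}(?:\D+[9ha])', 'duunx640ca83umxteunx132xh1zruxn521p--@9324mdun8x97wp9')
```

None

Pattern: one or more of a non-digit, then the literal 'unx', then exactly 3 of a digit; then one or more of a non-digit, then one of [9ha] (non-capturing group).
`fullmatch` succeeds only if the pattern covers the string from start to end.
Here there's no way to consume every character, so the call returns None.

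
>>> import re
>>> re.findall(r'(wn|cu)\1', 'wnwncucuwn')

['wn', 'cu']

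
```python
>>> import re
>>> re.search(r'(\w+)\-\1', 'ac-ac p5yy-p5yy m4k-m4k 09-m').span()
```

(0, 5)

The backreference `\1` re-matches whatever the first group consumed, character for character.
`re.search` tries every starting position until one works.
The match spans [0:5] → 'ac-ac'.
Captured: group 1 = 'ac'.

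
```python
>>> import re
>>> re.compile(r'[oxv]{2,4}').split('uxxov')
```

Pattern: 2 to 4 of one of [oxv].
`split` removes every match and returns the 2 fragments in between.

['u', '']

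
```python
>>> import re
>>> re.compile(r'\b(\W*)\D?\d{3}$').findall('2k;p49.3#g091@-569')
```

['@-']

Because there's exactly one group, `findall` drops the full match and keeps group 1 from the one hit.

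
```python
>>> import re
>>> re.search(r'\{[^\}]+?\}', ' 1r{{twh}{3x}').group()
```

'{{twh}'

The match spans [3:9] → '{{twh}'.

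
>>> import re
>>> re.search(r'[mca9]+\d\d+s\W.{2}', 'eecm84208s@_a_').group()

'cm84208s@_a'

The pattern matches one or more of one of [mca9], then a digit; then one or more of a digit, then the literal 's'; then a non-word character, then exactly 2 of any character.
`search` walks the string left to right and returns the first match it finds.
The match spans [2:13] → 'cm84208s@_a'.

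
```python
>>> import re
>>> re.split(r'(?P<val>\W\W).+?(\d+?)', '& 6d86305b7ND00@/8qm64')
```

A non-greedy quantifier consumes as few characters as it can — just enough that the remainder of the pattern still matches from where it stops; whatever follows it matches normally.
`re.split` interleaves the captured-group text with the surrounding fragments.

['', '& ', '8', '6305b7ND00', '@/', '6', '4']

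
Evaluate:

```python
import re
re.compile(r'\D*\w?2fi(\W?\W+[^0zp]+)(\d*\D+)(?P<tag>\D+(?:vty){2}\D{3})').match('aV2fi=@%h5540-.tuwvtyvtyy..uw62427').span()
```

This matches zero or more of a non-digit, then optionally a word character, then the literal '2fi'; then optionally a non-word character, then one or more of a non-word character, then one or more of any character except [0zp] (captured); then zero or more of a digit, then one or more of a non-digit (captured); then one or more of a non-digit, then the literal 'vty' repeated 2 times, then exactly 3 of a non-digit (captured as 'tag').
With `match`, the pattern is implicitly anchored at the beginning.
The match spans [0:27] → 'aV2fi=@%h5540-.tuwvtyvtyy..'.
Captured: group 1 = '=@%h554', group 2 = '0-.tu', group 3 = 'wvtyvtyy..'.

(0, 27)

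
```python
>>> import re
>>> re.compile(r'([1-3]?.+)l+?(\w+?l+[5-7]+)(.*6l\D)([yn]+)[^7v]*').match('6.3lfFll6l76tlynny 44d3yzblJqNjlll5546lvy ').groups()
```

('6.3lfFll6l76tlynny 44d3yzblJqNj', 'll55', '46lv', 'y')

Pattern: optionally a character in [1-3], then one or more of any character (captured); then one or more of a literal 'l' (lazy); then one or more of a word character (lazy), then one or more of a literal 'l', then one or more of a character in [5-7] (captured); then zero or more of any character, then the literal '6l', then a non-digit (captured); then one or more of one of [yn] (captured); then zero or more of any character except [7v].
With `match`, the pattern is implicitly anchored at the beginning.
The match spans [0:42] → '6.3lfFll6l76tlynny 44d3yzblJqNjlll5546lvy '.
Captured: group 1 = '6.3lfFll6l76tlynny 44d3yzblJqNj', group 2 = 'll55', group 3 = '46lv', group 4 = 'y'.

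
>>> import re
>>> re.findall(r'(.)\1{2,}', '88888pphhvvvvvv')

['8', 'v']

After group 1 captures some text, `\1` only succeeds where that same text appears again.
One capturing group, so `findall` returns just the captured substring from each match — 2 in all.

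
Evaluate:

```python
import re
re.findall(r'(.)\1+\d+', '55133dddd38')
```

The backreference `\1` re-matches whatever the first group consumed, character for character.
Walking the string: at [0:5] match '55133', group 1 = '5'; at [5:11] match 'dddd38', group 1 = 'd'.
Because there's exactly one group, `findall` drops the full match and keeps group 1 from each hit.

['5', 'd']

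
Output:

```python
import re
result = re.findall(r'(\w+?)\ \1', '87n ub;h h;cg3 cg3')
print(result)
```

['h', 'cg3']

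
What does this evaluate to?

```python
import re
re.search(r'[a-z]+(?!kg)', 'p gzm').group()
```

Because the assertion is negative and zero-width, positions next to the forbidden text are skipped.
The match spans [0:1] → 'p'.

'p'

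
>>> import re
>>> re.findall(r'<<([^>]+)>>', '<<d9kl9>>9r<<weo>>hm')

['d9kl9', 'weo']

One capturing group, so `findall` returns just the captured substring from each match — 2 in all.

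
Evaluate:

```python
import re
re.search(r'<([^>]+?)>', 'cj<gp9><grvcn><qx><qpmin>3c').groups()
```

('gp9',)

`re.search` tries every starting position until one works.
The match spans [2:7] → '<gp9>'.
Captured: group 1 = 'gp9'.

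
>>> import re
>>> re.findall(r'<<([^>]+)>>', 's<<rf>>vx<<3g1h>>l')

With a single group, `findall` returns only what that group captured — 2 items.

['rf', '3g1h']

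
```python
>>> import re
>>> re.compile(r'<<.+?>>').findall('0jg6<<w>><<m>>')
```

Scanning left to right: at [4:9] → '<<w>>'; at [9:14] → '<<m>>'.
Since nothing is captured, `findall` lists the 2 matched substrings directly.

['<<w>>', '<<m>>']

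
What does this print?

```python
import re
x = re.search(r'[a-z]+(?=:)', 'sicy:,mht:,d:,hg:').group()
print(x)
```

sicy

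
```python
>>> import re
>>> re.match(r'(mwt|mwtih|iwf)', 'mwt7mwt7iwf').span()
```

`re.match` only tries the pattern at the start of the string.
The match spans [0:3] → 'mwt'.

(0, 3)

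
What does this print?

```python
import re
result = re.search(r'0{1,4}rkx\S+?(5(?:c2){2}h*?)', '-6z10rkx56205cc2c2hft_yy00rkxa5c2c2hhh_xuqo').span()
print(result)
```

(4, 35)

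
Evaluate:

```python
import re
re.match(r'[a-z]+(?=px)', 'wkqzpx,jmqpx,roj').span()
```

(0, 4)

Because the assertion is zero-width, the text it checks is not consumed and won't appear in the result.
`match` is anchored at position 0; if the pattern doesn't fit there, it returns None.
The match spans [0:4] → 'wkqz'.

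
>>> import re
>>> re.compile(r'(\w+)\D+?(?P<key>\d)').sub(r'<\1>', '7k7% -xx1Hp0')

'<7k7><H>'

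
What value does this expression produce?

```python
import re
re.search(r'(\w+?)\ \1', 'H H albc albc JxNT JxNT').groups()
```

('H',)

`\1` has to match the exact text group 1 already captured.
Unlike `match`, `search` isn't anchored — it looks for the pattern anywhere in the string.
The match spans [0:3] → 'H H'.
Captured: group 1 = 'H'.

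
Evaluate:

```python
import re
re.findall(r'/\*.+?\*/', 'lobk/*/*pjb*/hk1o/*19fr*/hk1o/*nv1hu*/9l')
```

Since nothing is captured, `findall` lists the 3 matched substrings directly.

['/*/*pjb*/', '/*19fr*/', '/*nv1hu*/']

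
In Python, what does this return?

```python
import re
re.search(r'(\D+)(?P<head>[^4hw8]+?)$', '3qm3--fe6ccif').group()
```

'qm3--fe6ccif'

This matches one or more of a non-digit (captured); then one or more of any character except [4hw8] (lazy) (captured as 'head'); then anchored at the end.
`re.search` tries every starting position until one works.
The match spans [1:13] → 'qm3--fe6ccif'.
Captured: group 1 = 'qm', group 2 = '3--fe6ccif'.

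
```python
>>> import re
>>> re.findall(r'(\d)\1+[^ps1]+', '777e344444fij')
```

The backreference `\1` re-matches whatever the first group consumed, character for character.
Scanning left to right: at [0:13] match '777e344444fij', group 1 = '7'.
One capturing group, so `findall` returns just the captured substring from the one match — 1 in all.

['7']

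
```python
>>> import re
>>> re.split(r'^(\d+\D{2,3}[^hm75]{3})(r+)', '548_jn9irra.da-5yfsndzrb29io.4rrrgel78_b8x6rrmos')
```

Pattern: anchored at the start of the string; then one or more of a digit, then 2 to 3 of a non-digit, then exactly 3 of any character except [hm75] (captured); then one or more of a literal 'r' (captured).
Matches to split on: at [0:10] → '548_jn9irr'.
With a capturing group present, the delimiter's captured portion is kept in the result list.

['', '548_jn9ir', 'r', 'a.da-5yfsndzrb29io.4rrrgel78_b8x6rrmos']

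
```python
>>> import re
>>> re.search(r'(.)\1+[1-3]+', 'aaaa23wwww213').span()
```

The backreference `\1` re-matches whatever the first group consumed, character for character.
`re.search` scans for the first position where the pattern succeeds.
The match spans [0:6] → 'aaaa23'.
Captured: group 1 = 'a'.

(0, 6)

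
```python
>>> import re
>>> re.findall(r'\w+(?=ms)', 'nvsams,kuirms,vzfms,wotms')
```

The lookaround is zero-width — it requires the adjacent text to match without consuming it, so the asserted text isn't part of the match.
Walking the string: at [0:4] → 'nvsa'; at [7:11] → 'kuir'; at [14:17] → 'vzf'; at [20:23] → 'wot'.
`findall` yields the raw match text (4 of them) because the pattern has no groups.

['nvsa', 'kuir', 'vzf', 'wot']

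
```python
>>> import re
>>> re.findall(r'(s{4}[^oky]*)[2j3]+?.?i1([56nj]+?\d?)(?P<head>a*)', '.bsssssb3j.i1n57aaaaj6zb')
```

[('sssssb3', 'n5', '')]

The pattern matches exactly 4 of a literal 's', then zero or more of any character except [oky] (captured); then one or more of one of [2j3] (lazy), then optionally any character, then the literal 'i1'; then one or more of one of [56nj] (lazy), then optionally a digit (captured); then zero or more of a literal 'a' (captured as 'head').
Because the quantifier is non-greedy, it stops expanding at the earliest point where the rest of the pattern can succeed.
Walking the string: at [2:15] match 'sssssb3j.i1n5', groups = ('sssssb3', 'n5', '').
Multiple groups make `findall` return tuples — one 3-tuple for the one match.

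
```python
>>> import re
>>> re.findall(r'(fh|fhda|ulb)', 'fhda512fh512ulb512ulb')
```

['fh', 'fh', 'ulb', 'ulb']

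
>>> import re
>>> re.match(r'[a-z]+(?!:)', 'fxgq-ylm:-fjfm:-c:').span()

`match` is anchored at position 0; if the pattern doesn't fit there, it returns None.
The match spans [0:4] → 'fxgq'.

(0, 4)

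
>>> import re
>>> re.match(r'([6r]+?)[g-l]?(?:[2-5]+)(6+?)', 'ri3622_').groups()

The match spans [0:4] → 'ri36'.
Captured: group 1 = 'r', group 2 = '6'.

('r', '6')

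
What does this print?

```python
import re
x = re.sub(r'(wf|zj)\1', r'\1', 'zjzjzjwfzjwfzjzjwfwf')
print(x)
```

zjzjwfzjwfzjwf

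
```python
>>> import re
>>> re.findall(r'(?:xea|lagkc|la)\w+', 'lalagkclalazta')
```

['lalagkclalazta']

Since nothing is captured, `findall` lists the 1 matched substring directly.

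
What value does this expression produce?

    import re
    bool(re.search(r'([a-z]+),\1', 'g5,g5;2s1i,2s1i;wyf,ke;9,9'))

After group 1 captures some text, `\1` only succeeds where that same text appears again.
Here nothing in the string fits, so the call returns None, and `bool(None)` is False.

False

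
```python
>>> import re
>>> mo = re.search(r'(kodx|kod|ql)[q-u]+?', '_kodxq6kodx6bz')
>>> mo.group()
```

Unlike `match`, `search` isn't anchored — it looks for the pattern anywhere in the string.
The match spans [1:6] → 'kodxq'.
Captured: group 1 = 'kodx'.

'kodxq'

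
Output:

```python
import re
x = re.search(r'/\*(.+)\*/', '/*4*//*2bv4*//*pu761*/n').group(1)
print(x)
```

4*//*2bv4*//*pu761

`re.search` scans for the first position where the pattern succeeds.
The match spans [0:22] → '/*4*//*2bv4*//*pu761*/'.
Captured: group 1 = '4*//*2bv4*//*pu761'.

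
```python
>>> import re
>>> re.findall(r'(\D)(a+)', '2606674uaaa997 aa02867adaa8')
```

This matches a non-digit (captured); then one or more of a literal 'a' (captured).
Scanning left to right: at [7:11] match 'uaaa', groups = ('u', 'aaa'); at [14:17] match ' aa', groups = (' ', 'aa'); at [23:26] match 'daa', groups = ('d', 'aa').
`findall` packs the 2 group values into a tuple for every match.

[('u', 'aaa'), (' ', 'aa'), ('d', 'aa')]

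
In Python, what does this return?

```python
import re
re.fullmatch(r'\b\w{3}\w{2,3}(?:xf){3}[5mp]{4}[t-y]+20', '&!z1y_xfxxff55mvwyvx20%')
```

None

This matches a word boundary (`\b`, zero-width); then exactly 3 of a word character, then 2 to 3 of a word character; then the literal 'xf' repeated 3 times, then exactly 4 of one of [5mp]; then one or more of a character in [t-y], then the literal '20'.
`re.fullmatch` is like wrapping the pattern in `^…$` (in single-line mode).
Here the pattern can't cover the whole string, so the call returns None.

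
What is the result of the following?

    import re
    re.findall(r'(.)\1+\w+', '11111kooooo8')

['1']

`\1` has to match the exact text group 1 already captured.
Matches: at [0:12] match '11111kooooo8', group 1 = '1'.
With a single group, `findall` returns only what that group captured — 1 item.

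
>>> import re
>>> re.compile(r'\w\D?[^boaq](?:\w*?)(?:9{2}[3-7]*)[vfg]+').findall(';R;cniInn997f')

['R;cniInn997f']

This matches a word character, then optionally a non-digit, then any character except [boaq]; then zero or more of a word character (lazy) (non-capturing group); then exactly 2 of a literal '9', then zero or more of a character in [3-7] (non-capturing group); then one or more of one of [vfg].
`findall` yields the raw match text (1 of them) because the pattern has no groups.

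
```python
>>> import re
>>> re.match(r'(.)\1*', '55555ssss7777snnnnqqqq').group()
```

'55555'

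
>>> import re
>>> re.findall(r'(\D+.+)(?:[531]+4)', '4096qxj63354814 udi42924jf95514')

['qxj63354814 udi42924jf955']

Pattern: one or more of a non-digit, then one or more of any character (captured); then one or more of one of [531], then the literal '4' (non-capturing group).
Scanning left to right: at [4:31] match 'qxj63354814 udi42924jf95514', group 1 = 'qxj63354814 udi42924jf955'.
One capturing group, so `findall` returns just the captured substring from the one match — 1 in all.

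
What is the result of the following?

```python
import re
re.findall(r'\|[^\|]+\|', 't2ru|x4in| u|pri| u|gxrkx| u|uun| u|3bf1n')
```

['|x4in|', '|pri|', '|gxrkx|', '|uun|']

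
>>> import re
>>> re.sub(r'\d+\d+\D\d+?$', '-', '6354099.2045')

`sub` substitutes '-' at each match site.

'-'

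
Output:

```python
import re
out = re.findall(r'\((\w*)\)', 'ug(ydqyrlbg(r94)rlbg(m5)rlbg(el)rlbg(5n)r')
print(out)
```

Scanning left to right: at [11:16] match '(r94)', group 1 = 'r94'; at [20:24] match '(m5)', group 1 = 'm5'; at [28:32] match '(el)', group 1 = 'el'; at [36:40] match '(5n)', group 1 = '5n'.
With a single group, `findall` returns only what that group captured — 4 items.

['r94', 'm5', 'el', '5n']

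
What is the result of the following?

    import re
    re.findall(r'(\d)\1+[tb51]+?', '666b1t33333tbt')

['6', '3']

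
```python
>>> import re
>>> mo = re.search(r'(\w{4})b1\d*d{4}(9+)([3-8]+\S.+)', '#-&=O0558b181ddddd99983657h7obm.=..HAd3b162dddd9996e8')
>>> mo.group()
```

'HAd3b162dddd9996e8'

This matches exactly 4 of a word character (captured); then the literal 'b1', then zero or more of a digit, then exactly 4 of the literal 'd'; then one or more of a literal '9' (captured); then one or more of a character in [3-8], then a non-whitespace character, then one or more of any character (captured).
`search` walks the string left to right and returns the first match it finds.
The match spans [35:53] → 'HAd3b162dddd9996e8'.
Captured: group 1 = 'HAd3', group 2 = '999', group 3 = '6e8'.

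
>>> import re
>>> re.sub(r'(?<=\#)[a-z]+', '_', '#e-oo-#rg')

'#_-oo-#_'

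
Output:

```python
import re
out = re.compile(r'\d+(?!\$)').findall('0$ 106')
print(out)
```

['106']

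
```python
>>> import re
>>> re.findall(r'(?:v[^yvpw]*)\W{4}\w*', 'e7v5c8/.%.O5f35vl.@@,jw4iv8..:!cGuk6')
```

['v5c8/.%.O5f35vl', 'v8..:!cGuk6']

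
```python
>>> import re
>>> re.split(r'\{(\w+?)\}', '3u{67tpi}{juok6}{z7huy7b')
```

['3u', '67tpi', '', 'juok6', '{z7huy7b']

Matches to split on: at [2:9] → '{67tpi}'; at [9:16] → '{juok6}'.
With a capturing group present, the delimiter's captured portion is kept in the result list.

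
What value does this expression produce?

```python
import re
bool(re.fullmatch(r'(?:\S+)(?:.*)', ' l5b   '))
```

False

Pattern: one or more of a non-whitespace character (non-capturing group); then zero or more of any character (non-capturing group).
`re.fullmatch` requires the pattern to consume the entire string.
Here the pattern can't cover the whole string, so the call returns None, and `bool(None)` is False.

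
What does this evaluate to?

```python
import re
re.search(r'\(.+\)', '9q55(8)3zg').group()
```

Unlike `match`, `search` isn't anchored — it looks for the pattern anywhere in the string.
The match spans [4:7] → '(8)'.

'(8)'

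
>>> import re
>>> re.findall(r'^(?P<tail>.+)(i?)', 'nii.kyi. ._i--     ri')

This matches anchored at the start of the string; then one or more of any character (captured as 'tail'); then optionally a literal 'i' (captured).
Scanning left to right: at [0:21] match 'nii.kyi. ._i--     ri', groups = ('nii.kyi. ._i--     ri', '').
`findall` packs the 2 group values into a tuple for every match.

[('nii.kyi. ._i--     ri', '')]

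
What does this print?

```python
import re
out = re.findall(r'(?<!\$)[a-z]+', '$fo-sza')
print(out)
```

['o', 'sza']

`(?!…)`/`(?<!…)` only lets a position through if the neighbouring text does NOT match; no characters are consumed.
Walking the string: at [2:3] → 'o'; at [4:7] → 'sza'.
`findall` yields the raw match text (2 of them) because the pattern has no groups.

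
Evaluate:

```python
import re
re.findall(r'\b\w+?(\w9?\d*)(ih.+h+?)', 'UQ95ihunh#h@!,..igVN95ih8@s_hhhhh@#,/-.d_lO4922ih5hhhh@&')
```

[('Q95', 'ihunh#h@!,..igVN95ih8@s_hhhhh@#,/-.d_lO4922ih5hhhh')]

Pattern: a word boundary (`\b`, zero-width); then one or more of a word character (lazy); then a word character, then optionally the literal '9', then zero or more of a digit (captured); then the literal 'ih', then one or more of any character, then one or more of a literal 'h' (lazy) (captured).
Matches: at [0:54] match 'UQ95ihunh#h@!,..igVN95ih8@s_hhhhh@#,/-.d_lO4922ih5hhhh', groups = ('Q95', 'ihunh#h@!,..igVN95ih8@s_hhhhh@#,/-.d_lO4922ih5hhhh').
With 2 capturing groups, `findall` returns a 2-tuple per match.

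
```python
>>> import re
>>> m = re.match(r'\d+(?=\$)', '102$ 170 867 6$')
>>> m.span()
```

Lookahead/lookbehind check context without consuming it, so the matched span excludes the asserted characters.
With `match`, the pattern is implicitly anchored at the beginning.
The match spans [0:3] → '102'.

(0, 3)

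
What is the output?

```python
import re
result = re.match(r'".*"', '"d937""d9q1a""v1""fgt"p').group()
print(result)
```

`re.match` only tries the pattern at the start of the string.
The match spans [0:22] → '"d937""d9q1a""v1""fgt"'.

"d937""d9q1a""v1""fgt"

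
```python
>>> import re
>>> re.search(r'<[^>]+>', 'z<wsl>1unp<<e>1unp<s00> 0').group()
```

'<wsl>'

The match spans [1:6] → '<wsl>'.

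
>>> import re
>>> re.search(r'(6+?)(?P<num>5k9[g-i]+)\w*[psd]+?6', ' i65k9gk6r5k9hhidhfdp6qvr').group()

'65k9gk6r5k9hhidhfdp6'

Pattern: one or more of a literal '6' (lazy) (captured); then the literal '5k9', then one or more of a character in [g-i] (captured as 'num'); then zero or more of a word character, then one or more of one of [psd] (lazy), then a literal '6'.
`re.search` scans for the first position where the pattern succeeds.
The match spans [2:22] → '65k9gk6r5k9hhidhfdp6'.
Captured: group 1 = '6', group 2 = '5k9g'.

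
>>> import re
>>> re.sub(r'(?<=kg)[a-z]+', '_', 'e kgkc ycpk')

'e kg_ ycpk'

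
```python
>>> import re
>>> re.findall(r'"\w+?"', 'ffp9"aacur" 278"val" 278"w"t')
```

Walking the string: at [4:11] → '"aacur"'; at [15:20] → '"val"'; at [24:27] → '"w"'.
`findall` yields the raw match text (3 of them) because the pattern has no groups.

['"aacur"', '"val"', '"w"']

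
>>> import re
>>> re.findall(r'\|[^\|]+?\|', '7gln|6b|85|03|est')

['|6b|', '|03|']

`findall` yields the raw match text (2 of them) because the pattern has no groups.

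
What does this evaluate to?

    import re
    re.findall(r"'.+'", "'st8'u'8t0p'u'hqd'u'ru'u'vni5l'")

["'st8'u'8t0p'u'hqd'u'ru'u'vni5l'"]

Walking the string: at [0:31] → "'st8'u'8t0p'u'hqd'u'ru'u'vni5l'".
`findall` yields the raw match text (1 of them) because the pattern has no groups.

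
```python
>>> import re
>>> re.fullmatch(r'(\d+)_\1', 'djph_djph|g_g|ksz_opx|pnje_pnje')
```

None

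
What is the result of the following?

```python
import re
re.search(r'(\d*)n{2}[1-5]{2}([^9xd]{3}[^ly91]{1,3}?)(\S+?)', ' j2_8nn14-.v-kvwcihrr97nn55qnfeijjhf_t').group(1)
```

'8'

The pattern matches zero or more of a digit (captured); then exactly 2 of a literal 'n', then exactly 2 of a character in [1-5]; then exactly 3 of any character except [9xd], then 1 to 3 of any character except [ly91] (lazy) (captured); then one or more of a non-whitespace character (lazy) (captured).
A `+?`/`*?`/`{m,n}?` starts at its minimum and grows only as far as needed for what follows to match.
Unlike `match`, `search` isn't anchored — it looks for the pattern anywhere in the string.
The match spans [4:14] → '8nn14-.v-k'.
Captured: group 1 = '8', group 2 = '-.v-', group 3 = 'k'.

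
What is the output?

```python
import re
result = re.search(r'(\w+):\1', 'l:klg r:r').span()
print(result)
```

(6, 9)

`\1` has to match the exact text group 1 already captured.
`re.search` tries every starting position until one works.
The match spans [6:9] → 'r:r'.
Captured: group 1 = 'r'.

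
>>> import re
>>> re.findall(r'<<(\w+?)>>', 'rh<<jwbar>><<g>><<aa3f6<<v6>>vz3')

Walking the string: at [2:11] match '<<jwbar>>', group 1 = 'jwbar'; at [11:16] match '<<g>>', group 1 = 'g'; at [23:29] match '<<v6>>', group 1 = 'v6'.
`findall` collects group 1 from each match (3 total).

['jwbar', 'g', 'v6']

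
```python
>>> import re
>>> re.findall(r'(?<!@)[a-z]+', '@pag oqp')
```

['ag', 'oqp']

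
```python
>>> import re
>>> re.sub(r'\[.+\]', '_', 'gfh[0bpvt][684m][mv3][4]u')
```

'gfh_u'

Matches: at [3:24] → '[0bpvt][684m][mv3][4]'.
Each match is replaced by '_'.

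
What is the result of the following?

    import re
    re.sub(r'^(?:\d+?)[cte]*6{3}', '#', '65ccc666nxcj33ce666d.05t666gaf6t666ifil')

This matches anchored at the start of the string; then one or more of a digit (lazy) (non-capturing group); then zero or more of one of [cte], then exactly 3 of a literal '6'.
Matches: at [0:8] → '65ccc666'.
`sub` substitutes '#' at each match site.

'#nxcj33ce666d.05t666gaf6t666ifil'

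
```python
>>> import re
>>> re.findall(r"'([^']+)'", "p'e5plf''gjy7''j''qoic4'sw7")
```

Scanning left to right: at [1:8] match "'e5plf'", group 1 = 'e5plf'; at [8:14] match "'gjy7'", group 1 = 'gjy7'; at [14:17] match "'j'", group 1 = 'j'; at [17:24] match "'qoic4'", group 1 = 'qoic4'.
With a single group, `findall` returns only what that group captured — 4 items.

['e5plf', 'gjy7', 'j', 'qoic4']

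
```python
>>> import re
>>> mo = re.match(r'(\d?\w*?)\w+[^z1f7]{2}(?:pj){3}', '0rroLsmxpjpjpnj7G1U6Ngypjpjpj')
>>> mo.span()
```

(0, 29)

The pattern matches optionally a digit, then zero or more of a word character (lazy) (captured); then one or more of a word character, then exactly 2 of any character except [z1f7], then the literal 'pj' repeated 3 times.
`re.match` only tries the pattern at the start of the string.
The match spans [0:29] → '0rroLsmxpjpjpnj7G1U6Ngypjpjpj'.
Captured: group 1 = '0'.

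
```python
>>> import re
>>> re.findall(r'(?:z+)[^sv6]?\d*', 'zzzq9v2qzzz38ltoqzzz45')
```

['zzzq9', 'zzz38', 'zzz45']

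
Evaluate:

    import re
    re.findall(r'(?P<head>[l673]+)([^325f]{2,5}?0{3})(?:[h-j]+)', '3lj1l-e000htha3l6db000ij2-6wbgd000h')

[('3l', 'j1l-e000'), ('3l6', 'db000'), ('6', 'wbgd000')]

The pattern matches one or more of one of [l673] (captured as 'head'); then 2 to 5 of any character except [325f] (lazy), then exactly 3 of the literal '0' (captured); then one or more of a character in [h-j] (non-capturing group).
Matches: at [0:11] match '3lj1l-e000h', groups = ('3l', 'j1l-e000'); at [14:24] match '3l6db000ij', groups = ('3l6', 'db000'); at [26:35] match '6wbgd000h', groups = ('6', 'wbgd000').
Multiple groups make `findall` return tuples — one 2-tuple for each match.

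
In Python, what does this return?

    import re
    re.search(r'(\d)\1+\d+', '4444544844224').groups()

`\1` has to match the exact text group 1 already captured.
`search` walks the string left to right and returns the first match it finds.
The match spans [0:13] → '4444544844224'.
Captured: group 1 = '4'.

('4',)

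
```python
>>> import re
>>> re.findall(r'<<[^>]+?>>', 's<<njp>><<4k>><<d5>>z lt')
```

['<<njp>>', '<<4k>>', '<<d5>>']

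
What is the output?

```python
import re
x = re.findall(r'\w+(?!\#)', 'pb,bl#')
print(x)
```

['pb', 'b']

The negative lookaround is zero-width — it rules out positions where the adjacent text would match, without consuming anything.
Since nothing is captured, `findall` lists the 2 matched substrings directly.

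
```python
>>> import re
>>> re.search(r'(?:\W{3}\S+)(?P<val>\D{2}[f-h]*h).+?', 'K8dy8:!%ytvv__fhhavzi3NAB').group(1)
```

The match spans [5:18] → ':!%ytvv__fhha'.
Captured: group 1 = 'fhh'.

'fhh'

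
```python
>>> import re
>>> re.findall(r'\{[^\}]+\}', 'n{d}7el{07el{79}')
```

['{d}', '{07el{79}']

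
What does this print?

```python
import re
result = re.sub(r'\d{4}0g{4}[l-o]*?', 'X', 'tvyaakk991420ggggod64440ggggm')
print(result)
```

tvyaakk9XodXm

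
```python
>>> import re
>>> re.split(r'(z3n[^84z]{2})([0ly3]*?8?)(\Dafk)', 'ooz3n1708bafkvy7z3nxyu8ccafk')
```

['oo', 'z3n17', '08', 'bafk', 'vy7z3nxyu8ccafk']

With a capturing group present, the delimiter's captured portion is kept in the result list.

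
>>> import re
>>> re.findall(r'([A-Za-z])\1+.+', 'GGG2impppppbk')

`\1` has to match the exact text group 1 already captured.
`findall` collects group 1 from the one match (1 total).

['G']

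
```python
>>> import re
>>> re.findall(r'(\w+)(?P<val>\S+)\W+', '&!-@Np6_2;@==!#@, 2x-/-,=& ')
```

The pattern matches one or more of a word character (captured); then one or more of a non-whitespace character (captured as 'val'); then one or more of a non-word character.
Matches: at [4:18] match 'Np6_2;@==!#@, ', groups = ('Np6_2', ';@==!#@,'); at [18:27] match '2x-/-,=& ', groups = ('2x', '-/-,=&').
`findall` packs the 2 group values into a tuple for every match.

[('Np6_2', ';@==!#@,'), ('2x', '-/-,=&')]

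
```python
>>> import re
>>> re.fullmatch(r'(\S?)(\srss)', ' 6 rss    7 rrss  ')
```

None

`re.fullmatch` is like wrapping the pattern in `^…$` (in single-line mode).
Here the pattern can't cover the whole string, so the call returns None.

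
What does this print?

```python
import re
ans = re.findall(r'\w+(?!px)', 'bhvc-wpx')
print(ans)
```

['bhvc', 'wpx']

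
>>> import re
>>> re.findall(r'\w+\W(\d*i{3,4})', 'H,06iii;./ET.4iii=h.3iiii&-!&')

The pattern matches one or more of a word character; then a non-word character; then zero or more of a digit, then 3 to 4 of the literal 'i' (captured).
Matches: at [0:7] match 'H,06iii', group 1 = '06iii'; at [10:17] match 'ET.4iii', group 1 = '4iii'; at [18:25] match 'h.3iiii', group 1 = '3iiii'.
Because there's exactly one group, `findall` drops the full match and keeps group 1 from each hit.

['06iii', '4iii', '3iiii']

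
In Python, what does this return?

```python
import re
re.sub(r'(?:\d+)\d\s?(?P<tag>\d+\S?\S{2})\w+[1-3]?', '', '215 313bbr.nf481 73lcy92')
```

Every occurrence is swapped for ''.

'.nf'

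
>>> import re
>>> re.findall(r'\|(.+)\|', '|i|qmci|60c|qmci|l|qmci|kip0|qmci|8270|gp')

['i|qmci|60c|qmci|l|qmci|kip0|qmci|8270']

Walking the string: at [0:39] match '|i|qmci|60c|qmci|l|qmci|kip0|qmci|8270|', group 1 = 'i|qmci|60c|qmci|l|qmci|kip0|qmci|8270'.
`findall` collects group 1 from the one match (1 total).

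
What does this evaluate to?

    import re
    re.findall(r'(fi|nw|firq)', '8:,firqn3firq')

['fi', 'fi']

Alternation tries branches left to right and keeps the first one that lets the overall match succeed at that position.
Matches: at [3:5] match 'fi', group 1 = 'fi'; at [9:11] match 'fi', group 1 = 'fi'.
`findall` collects group 1 from each match (2 total).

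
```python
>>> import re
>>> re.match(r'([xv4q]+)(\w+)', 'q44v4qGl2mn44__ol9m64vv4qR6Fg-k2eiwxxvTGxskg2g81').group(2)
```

The match spans [0:29] → 'q44v4qGl2mn44__ol9m64vv4qR6Fg'.
Captured: group 1 = 'q44v4q', group 2 = 'Gl2mn44__ol9m64vv4qR6Fg'.

'Gl2mn44__ol9m64vv4qR6Fg'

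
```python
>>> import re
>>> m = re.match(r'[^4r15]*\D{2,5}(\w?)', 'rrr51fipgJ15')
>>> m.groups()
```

('5',)

This matches zero or more of any character except [4r15], then 2 to 5 of a non-digit; then optionally a word character (captured).
With `match`, the pattern is implicitly anchored at the beginning.
The match spans [0:4] → 'rrr5'.
Captured: group 1 = '5'.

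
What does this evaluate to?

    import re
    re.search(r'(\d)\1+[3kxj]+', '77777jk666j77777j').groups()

A backreference is literal: `\1` must see the identical characters the first group matched.
`re.search` scans for the first position where the pattern succeeds.
The match spans [0:7] → '77777jk'.
Captured: group 1 = '7'.

('7',)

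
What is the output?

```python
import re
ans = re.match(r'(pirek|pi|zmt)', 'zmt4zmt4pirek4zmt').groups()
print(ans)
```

('zmt',)

The match spans [0:3] → 'zmt'.
Captured: group 1 = 'zmt'.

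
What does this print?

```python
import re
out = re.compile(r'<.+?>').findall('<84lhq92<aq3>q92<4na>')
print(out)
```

['<84lhq92<aq3>', '<4na>']

A non-greedy quantifier consumes as few characters as it can — just enough that the remainder of the pattern still matches from where it stops; whatever follows it matches normally.
Walking the string: at [0:13] → '<84lhq92<aq3>'; at [16:21] → '<4na>'.
`findall` yields the raw match text (2 of them) because the pattern has no groups.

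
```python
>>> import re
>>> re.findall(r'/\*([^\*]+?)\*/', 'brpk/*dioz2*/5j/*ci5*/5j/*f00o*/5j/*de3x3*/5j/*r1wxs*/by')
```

['dioz2', 'ci5', 'f00o', 'de3x3', 'r1wxs']

Scanning left to right: at [4:13] match '/*dioz2*/', group 1 = 'dioz2'; at [15:22] match '/*ci5*/', group 1 = 'ci5'; at [24:32] match '/*f00o*/', group 1 = 'f00o'; at [34:43] match '/*de3x3*/', group 1 = 'de3x3'; at [45:54] match '/*r1wxs*/', group 1 = 'r1wxs'.
With a single group, `findall` returns only what that group captured — 5 items.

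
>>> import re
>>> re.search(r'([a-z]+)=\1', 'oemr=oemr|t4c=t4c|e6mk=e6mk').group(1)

The backreference `\1` re-matches whatever the first group consumed, character for character.
`re.search` tries every starting position until one works.
The match spans [0:9] → 'oemr=oemr'.
Captured: group 1 = 'oemr'.

'oemr'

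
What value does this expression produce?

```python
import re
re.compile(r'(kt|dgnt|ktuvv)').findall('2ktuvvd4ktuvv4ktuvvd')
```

['kt', 'kt', 'kt']

The regex engine tests alternatives in the order written; an earlier branch that matches wins even if a later one would match more.
Matches: at [1:3] match 'kt', group 1 = 'kt'; at [8:10] match 'kt', group 1 = 'kt'; at [14:16] match 'kt', group 1 = 'kt'.
Because there's exactly one group, `findall` drops the full match and keeps group 1 from each hit.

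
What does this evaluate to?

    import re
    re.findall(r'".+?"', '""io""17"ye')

['""io"', '"17"']

The `?` after the quantifier makes it lazy — it takes as little as possible before letting the rest of the pattern try.
`findall` yields the raw match text (2 of them) because the pattern has no groups.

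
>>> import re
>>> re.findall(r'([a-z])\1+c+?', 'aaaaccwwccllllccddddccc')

After group 1 captures some text, `\1` only succeeds where that same text appears again.
Because there's exactly one group, `findall` drops the full match and keeps group 1 from each hit.

['a', 'w', 'l', 'd']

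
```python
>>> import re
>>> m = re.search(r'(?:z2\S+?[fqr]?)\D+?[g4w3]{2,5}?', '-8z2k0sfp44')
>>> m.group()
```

Pattern: the literal 'z2', then one or more of a non-whitespace character (lazy), then optionally one of [fqr] (non-capturing group); then one or more of a non-digit (lazy), then 2 to 5 of one of [g4w3] (lazy).
Unlike `match`, `search` isn't anchored — it looks for the pattern anywhere in the string.
The match spans [2:11] → 'z2k0sfp44'.

'z2k0sfp44'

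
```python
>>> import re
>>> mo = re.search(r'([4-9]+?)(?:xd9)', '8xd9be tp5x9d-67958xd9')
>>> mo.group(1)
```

'8'

This matches one or more of a character in [4-9] (lazy) (captured); then a literal 'x', then the literal 'd9' (non-capturing group).
`re.search` scans for the first position where the pattern succeeds.
The match spans [0:4] → '8xd9'.
Captured: group 1 = '8'.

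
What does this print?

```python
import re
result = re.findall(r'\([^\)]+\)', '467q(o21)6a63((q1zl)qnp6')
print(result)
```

Since nothing is captured, `findall` lists the 2 matched substrings directly.

['(o21)', '((q1zl)']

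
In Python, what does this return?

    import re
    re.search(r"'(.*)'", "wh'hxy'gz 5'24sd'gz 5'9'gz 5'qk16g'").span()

(2, 35)

The match spans [2:35] → "'hxy'gz 5'24sd'gz 5'9'gz 5'qk16g'".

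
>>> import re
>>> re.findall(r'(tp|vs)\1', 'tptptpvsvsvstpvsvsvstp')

After group 1 captures some text, `\1` only succeeds where that same text appears again.
Scanning left to right: at [0:4] match 'tptp', group 1 = 'tp'; at [6:10] match 'vsvs', group 1 = 'vs'; at [14:18] match 'vsvs', group 1 = 'vs'.
Because there's exactly one group, `findall` drops the full match and keeps group 1 from each hit.

['tp', 'vs', 'vs']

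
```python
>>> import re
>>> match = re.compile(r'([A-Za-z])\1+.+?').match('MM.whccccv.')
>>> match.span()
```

`\1` has to match the exact text group 1 already captured.
`match` is anchored at position 0; if the pattern doesn't fit there, it returns None.
The match spans [0:3] → 'MM.'.
Captured: group 1 = 'M'.

(0, 3)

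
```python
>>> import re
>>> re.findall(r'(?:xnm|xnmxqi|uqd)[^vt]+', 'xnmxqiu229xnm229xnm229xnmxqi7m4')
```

['xnmxqiu229xnm229xnm229xnmxqi7m4']

Scanning left to right: at [0:31] → 'xnmxqiu229xnm229xnm229xnmxqi7m4'.
No capturing groups, so `findall` returns the 1 full match string.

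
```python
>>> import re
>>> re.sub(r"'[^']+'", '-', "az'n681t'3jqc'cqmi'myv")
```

`sub` substitutes '-' at each match site.

'az-3jqc-myv'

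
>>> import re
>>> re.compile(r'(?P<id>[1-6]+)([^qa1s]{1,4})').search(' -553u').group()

The match spans [2:6] → '553u'.

'553u'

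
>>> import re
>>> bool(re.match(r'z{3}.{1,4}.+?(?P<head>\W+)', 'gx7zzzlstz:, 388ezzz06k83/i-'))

False

Pattern: exactly 3 of a literal 'z', then 1 to 4 of any character; then one or more of any character (lazy); then one or more of a non-word character (captured as 'head').
With `match`, the pattern is implicitly anchored at the beginning.
Here the pattern fails at index 0, so the call returns None, and `bool(None)` is False.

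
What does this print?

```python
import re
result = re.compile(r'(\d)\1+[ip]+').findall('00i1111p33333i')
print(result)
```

['0', '1', '3']

After group 1 captures some text, `\1` only succeeds where that same text appears again.
Walking the string: at [0:3] match '00i', group 1 = '0'; at [3:8] match '1111p', group 1 = '1'; at [8:14] match '33333i', group 1 = '3'.
With a single group, `findall` returns only what that group captured — 3 items.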